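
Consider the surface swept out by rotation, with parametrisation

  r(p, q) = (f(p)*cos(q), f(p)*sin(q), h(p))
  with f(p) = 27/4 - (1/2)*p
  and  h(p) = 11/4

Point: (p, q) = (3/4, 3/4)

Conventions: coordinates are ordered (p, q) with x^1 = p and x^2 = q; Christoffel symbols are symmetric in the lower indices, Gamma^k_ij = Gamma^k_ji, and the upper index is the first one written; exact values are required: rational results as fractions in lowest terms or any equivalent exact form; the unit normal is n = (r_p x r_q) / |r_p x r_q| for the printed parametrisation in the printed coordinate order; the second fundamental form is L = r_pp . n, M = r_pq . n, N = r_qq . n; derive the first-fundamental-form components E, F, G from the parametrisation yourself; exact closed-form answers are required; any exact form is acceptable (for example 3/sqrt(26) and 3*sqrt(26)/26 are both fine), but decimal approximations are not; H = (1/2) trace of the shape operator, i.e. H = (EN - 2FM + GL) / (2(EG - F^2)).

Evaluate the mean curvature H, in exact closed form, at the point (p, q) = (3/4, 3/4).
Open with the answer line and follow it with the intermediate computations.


Answer: H = 0

f = 51/8, f' = -1/2, f'' = 0, h' = 0, h'' = 0
E = 1/4, F = 0, G = 2601/64; answer radicand W^2 = 1/4
unnormalised second-form numerators: l = 0, m = 0, n = 0; L = l/sqrt(1/4), and similarly M = m/sqrt(W^2), N = n/sqrt(W^2)
H = (E*n - 2*F*m + G*l) / (2*(EG - F^2)*sqrt(W^2)); E*n - 2*F*m + G*l = 0, EG - F^2 = 2601/256, so H = (0)/sqrt(1/4)


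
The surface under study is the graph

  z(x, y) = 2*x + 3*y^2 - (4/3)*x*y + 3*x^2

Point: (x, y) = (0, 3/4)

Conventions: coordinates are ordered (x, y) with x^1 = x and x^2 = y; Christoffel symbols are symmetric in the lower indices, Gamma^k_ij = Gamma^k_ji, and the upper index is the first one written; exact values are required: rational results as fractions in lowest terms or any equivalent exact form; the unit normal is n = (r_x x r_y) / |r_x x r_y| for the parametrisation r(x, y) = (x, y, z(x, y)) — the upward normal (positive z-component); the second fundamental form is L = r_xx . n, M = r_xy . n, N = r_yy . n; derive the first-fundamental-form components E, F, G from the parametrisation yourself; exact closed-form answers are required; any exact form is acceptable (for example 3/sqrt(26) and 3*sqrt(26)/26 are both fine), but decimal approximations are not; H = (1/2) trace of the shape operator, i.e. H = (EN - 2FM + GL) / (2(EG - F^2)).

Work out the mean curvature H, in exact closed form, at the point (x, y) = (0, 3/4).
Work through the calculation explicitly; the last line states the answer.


z_x = 1, z_y = 9/2, z_xx = 6, z_xy = -4/3, z_yy = 6
E = 2, F = 9/2, G = 85/4; answer radicand W^2 = 89/4
unnormalised second-form numerators: l = 6, m = -4/3, n = 6; L = l/sqrt(89/4), and similarly M = m/sqrt(W^2), N = n/sqrt(W^2)
H = (E*n - 2*F*m + G*l) / (2*(EG - F^2)*sqrt(W^2)); E*n - 2*F*m + G*l = 303/2, EG - F^2 = 89/4, so H = (303/89)/sqrt(89/4)

Answer: H = 606*sqrt(89)/7921


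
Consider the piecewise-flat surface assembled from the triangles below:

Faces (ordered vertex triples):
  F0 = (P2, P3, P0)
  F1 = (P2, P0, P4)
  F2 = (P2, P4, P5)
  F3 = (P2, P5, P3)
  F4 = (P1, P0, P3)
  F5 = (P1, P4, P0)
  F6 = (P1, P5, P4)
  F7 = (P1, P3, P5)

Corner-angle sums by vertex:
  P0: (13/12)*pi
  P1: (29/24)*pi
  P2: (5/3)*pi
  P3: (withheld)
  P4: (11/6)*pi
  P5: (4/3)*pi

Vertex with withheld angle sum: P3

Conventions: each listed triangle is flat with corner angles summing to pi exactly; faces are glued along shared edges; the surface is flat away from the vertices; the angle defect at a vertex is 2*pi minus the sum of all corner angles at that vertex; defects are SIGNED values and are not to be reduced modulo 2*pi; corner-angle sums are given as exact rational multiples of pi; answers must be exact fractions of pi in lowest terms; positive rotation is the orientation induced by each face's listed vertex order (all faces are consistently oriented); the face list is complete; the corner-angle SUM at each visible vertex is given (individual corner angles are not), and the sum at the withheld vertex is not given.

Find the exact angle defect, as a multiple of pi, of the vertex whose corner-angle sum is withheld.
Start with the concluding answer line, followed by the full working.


Answer: defect(P3) = (9/8)*pi

V = 6, E = 12, F = 8; chi = V - E + F = 2
Gauss-Bonnet: total defect = 2*pi*chi = 4*pi; visible defects sum to (23/8)*pi


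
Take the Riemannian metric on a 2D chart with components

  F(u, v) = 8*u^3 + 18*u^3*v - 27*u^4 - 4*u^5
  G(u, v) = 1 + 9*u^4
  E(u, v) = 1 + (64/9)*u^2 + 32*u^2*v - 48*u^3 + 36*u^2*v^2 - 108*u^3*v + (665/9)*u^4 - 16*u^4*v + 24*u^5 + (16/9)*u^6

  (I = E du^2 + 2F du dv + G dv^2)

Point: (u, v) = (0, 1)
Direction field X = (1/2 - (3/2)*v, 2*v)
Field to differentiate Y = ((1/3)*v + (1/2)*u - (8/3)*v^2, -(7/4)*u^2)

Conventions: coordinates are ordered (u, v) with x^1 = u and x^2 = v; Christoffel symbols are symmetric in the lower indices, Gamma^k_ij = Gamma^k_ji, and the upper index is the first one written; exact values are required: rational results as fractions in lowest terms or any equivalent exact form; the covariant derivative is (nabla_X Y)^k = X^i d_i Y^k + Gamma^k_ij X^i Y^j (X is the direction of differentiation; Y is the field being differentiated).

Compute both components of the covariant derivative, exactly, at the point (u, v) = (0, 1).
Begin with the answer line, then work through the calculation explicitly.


Answer: (nabla_X Y)^u = -21/2, (nabla_X Y)^v = 0

E = 1, F = 0, G = 1 at the point
E_u = 0, E_v = 0, F_u = 0, F_v = 0, G_u = 0, G_v = 0
EG - F^2 = 1;  g^inv = (1) * [[1, 0], [0, 1]]
first-kind symbols [ij,l] = (1/2)(d_i g_jl + d_j g_il - d_l g_ij): [uu,u] = E_u/2 = 0, [uu,v] = F_u - E_v/2 = 0, [uv,u] = E_v/2 = 0, [uv,v] = G_u/2 = 0, [vv,u] = F_v - G_u/2 = 0, [vv,v] = G_v/2 = 0
Gamma^u_ij = (G*[ij,u] - F*[ij,v])/(EG - F^2), Gamma^v_ij = (E*[ij,v] - F*[ij,u])/(EG - F^2)
Gamma_uuu = 0, Gamma_uuv = 0, Gamma_uvv = 0, Gamma_vuu = 0, Gamma_vuv = 0, Gamma_vvv = 0
X = (-1, 2), Y = (-7/3, 0) at the point


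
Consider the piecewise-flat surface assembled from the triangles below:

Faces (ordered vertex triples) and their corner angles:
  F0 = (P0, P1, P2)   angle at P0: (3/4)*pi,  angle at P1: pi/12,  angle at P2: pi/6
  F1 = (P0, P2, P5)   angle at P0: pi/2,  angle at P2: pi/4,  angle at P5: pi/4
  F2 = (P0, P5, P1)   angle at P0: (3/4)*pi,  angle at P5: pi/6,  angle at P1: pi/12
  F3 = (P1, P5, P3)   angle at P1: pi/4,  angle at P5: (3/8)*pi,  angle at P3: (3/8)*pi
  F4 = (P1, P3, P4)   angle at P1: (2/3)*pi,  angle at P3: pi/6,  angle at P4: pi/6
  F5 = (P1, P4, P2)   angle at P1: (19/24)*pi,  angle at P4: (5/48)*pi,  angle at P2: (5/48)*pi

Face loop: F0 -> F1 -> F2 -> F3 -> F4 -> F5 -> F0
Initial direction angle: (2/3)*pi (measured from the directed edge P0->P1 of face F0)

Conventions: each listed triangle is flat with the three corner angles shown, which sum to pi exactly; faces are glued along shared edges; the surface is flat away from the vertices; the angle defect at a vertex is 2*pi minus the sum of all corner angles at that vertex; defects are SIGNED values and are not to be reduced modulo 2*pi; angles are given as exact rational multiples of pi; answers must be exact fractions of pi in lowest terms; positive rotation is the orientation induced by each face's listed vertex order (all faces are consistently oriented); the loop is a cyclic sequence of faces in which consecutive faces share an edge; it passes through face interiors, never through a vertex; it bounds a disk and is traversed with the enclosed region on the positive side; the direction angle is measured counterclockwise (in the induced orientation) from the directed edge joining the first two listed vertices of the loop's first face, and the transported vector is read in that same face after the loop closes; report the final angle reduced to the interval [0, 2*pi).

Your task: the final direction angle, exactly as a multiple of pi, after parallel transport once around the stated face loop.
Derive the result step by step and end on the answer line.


enclosed vertex P0: corner angles sum to 2*pi, defect = 2*pi - 2*pi = 0
enclosed vertex P1: corner angles sum to (15/8)*pi, defect = 2*pi - (15/8)*pi = pi/8
the final direction is the initial angle plus the enclosed defects, taken mod 2*pi in the induced orientation
final angle = (2/3)*pi + pi/8 = (19/24)*pi (mod 2*pi)

Answer: final direction angle = (19/24)*pi


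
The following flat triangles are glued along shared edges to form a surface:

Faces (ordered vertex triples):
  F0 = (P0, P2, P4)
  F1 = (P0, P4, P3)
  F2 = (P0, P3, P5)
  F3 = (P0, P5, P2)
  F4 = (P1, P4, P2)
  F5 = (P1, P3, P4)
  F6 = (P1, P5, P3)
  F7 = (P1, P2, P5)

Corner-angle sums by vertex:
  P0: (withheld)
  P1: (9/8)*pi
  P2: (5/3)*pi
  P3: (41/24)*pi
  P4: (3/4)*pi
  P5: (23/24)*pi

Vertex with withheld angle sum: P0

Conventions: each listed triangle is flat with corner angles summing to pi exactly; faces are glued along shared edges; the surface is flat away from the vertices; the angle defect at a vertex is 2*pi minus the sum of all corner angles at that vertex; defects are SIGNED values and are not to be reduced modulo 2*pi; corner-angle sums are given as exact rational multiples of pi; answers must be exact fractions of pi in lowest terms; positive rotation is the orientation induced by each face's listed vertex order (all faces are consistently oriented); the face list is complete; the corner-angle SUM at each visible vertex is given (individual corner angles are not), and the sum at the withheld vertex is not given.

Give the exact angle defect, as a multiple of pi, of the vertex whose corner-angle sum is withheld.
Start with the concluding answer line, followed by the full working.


Answer: defect(P0) = (5/24)*pi

V = 6, E = 12, F = 8; chi = V - E + F = 2
Gauss-Bonnet: total defect = 2*pi*chi = 4*pi; visible defects sum to (91/24)*pi


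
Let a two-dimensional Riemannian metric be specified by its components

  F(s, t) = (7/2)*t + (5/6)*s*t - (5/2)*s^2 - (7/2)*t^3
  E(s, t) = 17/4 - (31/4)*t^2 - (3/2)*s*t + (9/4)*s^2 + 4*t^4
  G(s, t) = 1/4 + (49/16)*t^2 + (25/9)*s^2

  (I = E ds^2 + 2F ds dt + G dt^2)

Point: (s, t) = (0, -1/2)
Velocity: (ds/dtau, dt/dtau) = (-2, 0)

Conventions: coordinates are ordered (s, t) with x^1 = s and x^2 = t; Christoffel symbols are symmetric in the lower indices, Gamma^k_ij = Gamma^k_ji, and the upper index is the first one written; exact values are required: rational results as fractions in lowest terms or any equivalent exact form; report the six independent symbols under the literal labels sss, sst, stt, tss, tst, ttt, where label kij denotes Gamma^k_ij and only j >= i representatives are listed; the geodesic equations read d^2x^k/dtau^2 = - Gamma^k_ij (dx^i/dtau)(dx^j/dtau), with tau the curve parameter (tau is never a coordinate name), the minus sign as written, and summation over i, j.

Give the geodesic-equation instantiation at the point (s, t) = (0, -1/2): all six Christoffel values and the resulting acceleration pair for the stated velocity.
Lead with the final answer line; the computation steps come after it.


Answer: Gamma_sss = -4034/901, Gamma_sst = 2990/901, Gamma_stt = -1148/901, Gamma_tss = -24400/2703, Gamma_tst = 3864/901, Gamma_ttt = -2842/901; accelerations (d^2s/dtau^2, d^2t/dtau^2) = (16136/901, 97600/2703)

E = 41/16, F = -21/16, G = 65/64 at the point
E_s = 3/4, E_t = 23/4, F_s = -5/12, F_t = 7/8, G_s = 0, G_t = -49/16
EG - F^2 = 901/1024;  g^inv = (1024/901) * [[65/64, 21/16], [21/16, 41/16]]
first-kind symbols [ij,l] = (1/2)(d_i g_jl + d_j g_il - d_l g_ij): [ss,s] = E_s/2 = 3/8, [ss,t] = F_s - E_t/2 = -79/24, [st,s] = E_t/2 = 23/8, [st,t] = G_s/2 = 0, [tt,s] = F_t - G_s/2 = 7/8, [tt,t] = G_t/2 = -49/32
Gamma^s_ij = (G*[ij,s] - F*[ij,t])/(EG - F^2), Gamma^t_ij = (E*[ij,t] - F*[ij,s])/(EG - F^2)
Gamma_sss = -4034/901, Gamma_sst = 2990/901, Gamma_stt = -1148/901, Gamma_tss = -24400/2703, Gamma_tst = 3864/901, Gamma_ttt = -2842/901
d^2s/dtau^2 = -(Gamma_sss*(-2)^2 + 2*Gamma_sst*(-2)*(0) + Gamma_stt*(0)^2) = 16136/901
d^2t/dtau^2 = -(Gamma_tss*(-2)^2 + 2*Gamma_tst*(-2)*(0) + Gamma_ttt*(0)^2) = 97600/2703


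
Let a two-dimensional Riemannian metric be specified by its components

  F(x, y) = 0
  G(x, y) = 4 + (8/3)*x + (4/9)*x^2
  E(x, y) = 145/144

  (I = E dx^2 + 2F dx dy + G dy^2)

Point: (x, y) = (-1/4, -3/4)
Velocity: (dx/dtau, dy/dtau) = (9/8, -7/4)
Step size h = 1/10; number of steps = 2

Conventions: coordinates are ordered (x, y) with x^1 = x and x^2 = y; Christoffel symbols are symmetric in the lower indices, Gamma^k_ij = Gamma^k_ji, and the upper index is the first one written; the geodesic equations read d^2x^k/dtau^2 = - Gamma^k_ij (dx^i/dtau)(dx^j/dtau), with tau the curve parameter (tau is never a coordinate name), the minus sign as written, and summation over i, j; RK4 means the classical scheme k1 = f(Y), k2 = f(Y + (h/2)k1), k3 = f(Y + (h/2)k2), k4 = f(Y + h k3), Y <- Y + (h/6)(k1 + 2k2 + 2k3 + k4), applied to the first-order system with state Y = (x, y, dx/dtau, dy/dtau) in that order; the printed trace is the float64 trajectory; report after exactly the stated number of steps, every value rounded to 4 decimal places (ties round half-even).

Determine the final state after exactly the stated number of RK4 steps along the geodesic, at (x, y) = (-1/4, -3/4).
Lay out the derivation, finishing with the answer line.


f(Y) = (dx/dtau, dy/dtau, -Gamma^x_ij Y'^i Y'^j, -Gamma^y_ij Y'^i Y'^j) with the Gammas evaluated at the stage position; h = 0.100000; intermediate values shown to 6 dp
step 0: x = -0.2500, y = -0.7500, dx/dtau = 1.1250, dy/dtau = -1.7500
step 1:
  k1: at (x, y) = (-0.250000, -0.750000), (dx/dtau, dy/dtau) = (1.125000, -1.750000); Gamma_xxx = 0.000000, Gamma_xxy = 0.000000, Gamma_xyy = -1.213793, Gamma_yxx = 0.000000, Gamma_yxy = 0.363636, Gamma_yyy = 0.000000; k1 = (1.125000, -1.750000, 3.717241, 1.431818)
  k2: at (x, y) = (-0.193750, -0.837500), (dx/dtau, dy/dtau) = (1.310862, -1.678409); Gamma_xxx = 0.000000, Gamma_xxy = 0.000000, Gamma_xyy = -1.238621, Gamma_yxx = 0.000000, Gamma_yxy = 0.356347, Gamma_yyy = 0.000000; k2 = (1.310862, -1.678409, 3.489265, 1.568045)
  k3: at (x, y) = (-0.184457, -0.833920), (dx/dtau, dy/dtau) = (1.299463, -1.671598); Gamma_xxx = 0.000000, Gamma_xxy = 0.000000, Gamma_xyy = -1.242722, Gamma_yxx = 0.000000, Gamma_yxy = 0.355171, Gamma_yyy = 0.000000; k3 = (1.299463, -1.671598, 3.472464, 1.542992)
  k4: at (x, y) = (-0.120054, -0.917160), (dx/dtau, dy/dtau) = (1.472246, -1.595701); Gamma_xxx = 0.000000, Gamma_xxy = 0.000000, Gamma_xyy = -1.271149, Gamma_yxx = 0.000000, Gamma_yxy = 0.347229, Gamma_yyy = 0.000000; k4 = (1.472246, -1.595701, 3.236677, 1.631464)
  Y <- Y + (h/6)(k1 + 2k2 + 2k3 + k4): x = -0.1197, y = -0.9174, dx/dtau = 1.4730, dy/dtau = -1.5952
step 2:
  k1: at (x, y) = (-0.119702, -0.917429), (dx/dtau, dy/dtau) = (1.472956, -1.595244); Gamma_xxx = 0.000000, Gamma_xxy = 0.000000, Gamma_xyy = -1.271304, Gamma_yxx = 0.000000, Gamma_yxy = 0.347186, Gamma_yyy = 0.000000; k1 = (1.472956, -1.595244, 3.235219, 1.631584)
  k2: at (x, y) = (-0.046054, -0.997191), (dx/dtau, dy/dtau) = (1.634717, -1.513665); Gamma_xxx = 0.000000, Gamma_xxy = 0.000000, Gamma_xyy = -1.303811, Gamma_yxx = 0.000000, Gamma_yxy = 0.338530, Gamma_yyy = 0.000000; k2 = (1.634717, -1.513665, 2.987267, 1.675328)
  k3: at (x, y) = (-0.037966, -0.993112), (dx/dtau, dy/dtau) = (1.622320, -1.511478); Gamma_xxx = 0.000000, Gamma_xxy = 0.000000, Gamma_xyy = -1.307381, Gamma_yxx = 0.000000, Gamma_yxy = 0.337606, Gamma_yyy = 0.000000; k3 = (1.622320, -1.511478, 2.986796, 1.655686)
  k4: at (x, y) = (0.042530, -1.068576), (dx/dtau, dy/dtau) = (1.771636, -1.429675); Gamma_xxx = 0.000000, Gamma_xxy = 0.000000, Gamma_xyy = -1.342910, Gamma_yxx = 0.000000, Gamma_yxy = 0.328674, Gamma_yyy = 0.000000; k4 = (1.771636, -1.429675, 2.744870, 1.664972)
  Y <- Y + (h/6)(k1 + 2k2 + 2k3 + k4): x = 0.0429, y = -1.0687, dx/dtau = 1.7718, dy/dtau = -1.4293

Answer: x = 0.0429, y = -1.0687, dx/dtau = 1.7718, dy/dtau = -1.4293


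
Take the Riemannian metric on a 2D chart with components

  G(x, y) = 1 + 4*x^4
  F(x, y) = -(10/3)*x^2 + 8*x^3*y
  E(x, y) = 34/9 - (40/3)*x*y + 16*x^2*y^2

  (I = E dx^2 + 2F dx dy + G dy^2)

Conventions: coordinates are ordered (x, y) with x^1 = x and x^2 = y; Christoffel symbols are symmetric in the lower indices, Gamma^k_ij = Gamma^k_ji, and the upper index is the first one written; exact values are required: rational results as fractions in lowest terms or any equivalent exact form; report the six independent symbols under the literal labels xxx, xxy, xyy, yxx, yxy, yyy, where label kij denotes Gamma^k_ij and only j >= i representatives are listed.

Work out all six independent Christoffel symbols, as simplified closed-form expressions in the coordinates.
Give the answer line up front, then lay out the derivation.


Answer: Gamma_xxx = (72*x*y^2 - 30*y)/(18*x^4 + 72*x^2*y^2 - 60*x*y + 17), Gamma_xxy = (72*x^2*y - 30*x)/(18*x^4 + 72*x^2*y^2 - 60*x*y + 17), Gamma_xyy = 0, Gamma_yxx = 36*x^2*y/(18*x^4 + 72*x^2*y^2 - 60*x*y + 17), Gamma_yxy = 36*x^3/(18*x^4 + 72*x^2*y^2 - 60*x*y + 17), Gamma_yyy = 0

E = 34/9 - (40/3)*x*y + 16*x^2*y^2; F = -(10/3)*x^2 + 8*x^3*y; G = 1 + 4*x^4
Gamma^k_ij = (1/2) g^{kl} (d_i g_jl + d_j g_il - d_l g_ij), with g^inv = (1/(EG-F^2)) [[G, -F], [-F, E]]
first partials: E_x = -(40/3)*y + 32*x*y^2, E_y = -(40/3)*x + 32*x^2*y, F_x = -(20/3)*x + 24*x^2*y, F_y = 8*x^3, G_x = 16*x^3, G_y = 0
D = EG - F^2 = 34/9 - (40/3)*x*y + 16*x^2*y^2 + 4*x^4
expanded: Gamma^x_xx = (G E_x - 2F F_x + F E_y)/(2D), Gamma^x_xy = (G E_y - F G_x)/(2D), Gamma^x_yy = (2G F_y - G G_x - F G_y)/(2D), Gamma^y_xx = (2E F_x - E E_y - F E_x)/(2D), Gamma^y_xy = (E G_x - F E_y)/(2D), Gamma^y_yy = (E G_y - 2F F_y + F G_x)/(2D); substitute and cancel common factors


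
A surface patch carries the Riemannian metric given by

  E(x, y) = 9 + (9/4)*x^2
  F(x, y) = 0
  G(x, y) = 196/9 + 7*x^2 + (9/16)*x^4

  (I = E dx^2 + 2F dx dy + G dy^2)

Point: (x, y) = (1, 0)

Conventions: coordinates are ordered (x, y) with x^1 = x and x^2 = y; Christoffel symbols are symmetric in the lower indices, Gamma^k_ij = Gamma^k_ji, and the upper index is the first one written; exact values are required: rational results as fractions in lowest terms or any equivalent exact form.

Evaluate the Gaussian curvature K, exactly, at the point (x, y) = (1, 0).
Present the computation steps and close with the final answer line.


E = 45/4, F = 0, G = 4225/144, EG - F^2 = 21125/64 at the point
E_x = 9/2, E_y = 0, F_x = 0, F_y = 0, G_x = 65/4, G_y = 0
E_yy = 0, F_xy = 0, G_xx = 83/4
By Brioschi, K is (det M1 - det M2) divided by (EG - F^2) squared.
M1 = [[-E_yy/2 + F_xy - G_xx/2, E_x/2, F_x - E_y/2], [F_y - G_x/2, E, F], [G_y/2, F, G]] = [[-83/8, 9/4, 0], [-65/8, 45/4, 0], [0, 0, 4225/144]]; det M1 = -739375/256
M2 = [[0, E_y/2, G_x/2], [E_y/2, E, F], [G_x/2, F, G]] = [[0, 0, 65/8], [0, 45/4, 0], [65/8, 0, 4225/144]]; det M2 = -190125/256
det M1 - det M2 = -274625/128; K = -274625/128 / (21125/64)^2 = -32/1625

Answer: K = -32/1625


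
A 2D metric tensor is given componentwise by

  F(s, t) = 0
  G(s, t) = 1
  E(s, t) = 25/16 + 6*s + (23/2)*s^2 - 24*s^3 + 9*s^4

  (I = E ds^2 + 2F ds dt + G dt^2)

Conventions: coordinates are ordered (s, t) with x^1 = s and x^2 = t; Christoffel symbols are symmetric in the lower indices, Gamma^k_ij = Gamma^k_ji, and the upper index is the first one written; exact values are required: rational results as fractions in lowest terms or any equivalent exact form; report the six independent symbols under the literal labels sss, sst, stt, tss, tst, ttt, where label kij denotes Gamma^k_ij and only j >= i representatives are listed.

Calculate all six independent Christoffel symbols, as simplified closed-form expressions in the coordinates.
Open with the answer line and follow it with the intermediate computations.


Answer: Gamma_sss = (288*s^3 - 576*s^2 + 184*s + 48)/(144*s^4 - 384*s^3 + 184*s^2 + 96*s + 25), Gamma_sst = 0, Gamma_stt = 0, Gamma_tss = 0, Gamma_tst = 0, Gamma_ttt = 0

E = 25/16 + 6*s + (23/2)*s^2 - 24*s^3 + 9*s^4; F = 0; G = 1
Gamma^k_ij = (1/2) g^{kl} (d_i g_jl + d_j g_il - d_l g_ij), with g^inv = (1/(EG-F^2)) [[G, -F], [-F, E]]
first partials: E_s = 6 + 23*s - 72*s^2 + 36*s^3, E_t = 0, F_s = 0, F_t = 0, G_s = 0, G_t = 0
D = EG - F^2 = 25/16 + 6*s + (23/2)*s^2 - 24*s^3 + 9*s^4
expanded: Gamma^s_ss = (G E_s - 2F F_s + F E_t)/(2D), Gamma^s_st = (G E_t - F G_s)/(2D), Gamma^s_tt = (2G F_t - G G_s - F G_t)/(2D), Gamma^t_ss = (2E F_s - E E_t - F E_s)/(2D), Gamma^t_st = (E G_s - F E_t)/(2D), Gamma^t_tt = (E G_t - 2F F_t + F G_s)/(2D); substitute and cancel common factors


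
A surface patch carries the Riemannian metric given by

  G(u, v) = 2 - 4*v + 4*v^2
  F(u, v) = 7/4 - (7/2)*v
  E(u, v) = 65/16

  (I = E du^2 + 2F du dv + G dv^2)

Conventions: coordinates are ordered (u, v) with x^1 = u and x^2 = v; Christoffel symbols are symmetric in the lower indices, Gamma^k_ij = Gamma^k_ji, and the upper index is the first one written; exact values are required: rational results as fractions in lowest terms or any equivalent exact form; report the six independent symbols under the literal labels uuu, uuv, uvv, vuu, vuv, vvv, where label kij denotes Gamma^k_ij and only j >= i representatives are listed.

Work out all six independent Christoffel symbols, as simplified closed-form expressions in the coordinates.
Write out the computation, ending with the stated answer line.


E = 65/16; F = 7/4 - (7/2)*v; G = 2 - 4*v + 4*v^2
Gamma^k_ij = (1/2) g^{kl} (d_i g_jl + d_j g_il - d_l g_ij), with g^inv = (1/(EG-F^2)) [[G, -F], [-F, E]]
first partials: E_u = 0, E_v = 0, F_u = 0, F_v = -7/2, G_u = 0, G_v = -4 + 8*v
D = EG - F^2 = 81/16 - 4*v + 4*v^2
expanded: Gamma^u_uu = (G E_u - 2F F_u + F E_v)/(2D), Gamma^u_uv = (G E_v - F G_u)/(2D), Gamma^u_vv = (2G F_v - G G_u - F G_v)/(2D), Gamma^v_uu = (2E F_u - E E_v - F E_u)/(2D), Gamma^v_uv = (E G_u - F E_v)/(2D), Gamma^v_vv = (E G_v - 2F F_v + F G_u)/(2D); substitute and cancel common factors

Answer: Gamma_uuu = 0, Gamma_uuv = 0, Gamma_uvv = -56/(64*v^2 - 64*v + 81), Gamma_vuu = 0, Gamma_vuv = 0, Gamma_vvv = (64*v - 32)/(64*v^2 - 64*v + 81)


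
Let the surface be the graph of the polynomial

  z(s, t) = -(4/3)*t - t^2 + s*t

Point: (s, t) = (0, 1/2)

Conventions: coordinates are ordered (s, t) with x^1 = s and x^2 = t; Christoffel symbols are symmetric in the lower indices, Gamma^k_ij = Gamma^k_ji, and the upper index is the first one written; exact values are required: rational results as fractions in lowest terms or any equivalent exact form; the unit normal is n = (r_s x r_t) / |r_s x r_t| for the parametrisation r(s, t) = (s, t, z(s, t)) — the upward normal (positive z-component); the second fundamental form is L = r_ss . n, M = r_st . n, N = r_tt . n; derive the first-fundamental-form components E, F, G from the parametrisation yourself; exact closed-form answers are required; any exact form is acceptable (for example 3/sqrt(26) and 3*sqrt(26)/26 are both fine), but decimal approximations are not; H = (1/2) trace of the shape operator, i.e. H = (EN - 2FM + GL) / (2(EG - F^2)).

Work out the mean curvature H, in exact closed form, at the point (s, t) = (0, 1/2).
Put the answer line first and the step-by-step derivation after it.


Answer: H = -18*sqrt(241)/58081

z_s = 1/2, z_t = -7/3, z_ss = 0, z_st = 1, z_tt = -2
E = 5/4, F = -7/6, G = 58/9; answer radicand W^2 = 241/36
unnormalised second-form numerators: l = 0, m = 1, n = -2; L = l/sqrt(241/36), and similarly M = m/sqrt(W^2), N = n/sqrt(W^2)
H = (E*n - 2*F*m + G*l) / (2*(EG - F^2)*sqrt(W^2)); E*n - 2*F*m + G*l = -1/6, EG - F^2 = 241/36, so H = (-3/241)/sqrt(241/36)


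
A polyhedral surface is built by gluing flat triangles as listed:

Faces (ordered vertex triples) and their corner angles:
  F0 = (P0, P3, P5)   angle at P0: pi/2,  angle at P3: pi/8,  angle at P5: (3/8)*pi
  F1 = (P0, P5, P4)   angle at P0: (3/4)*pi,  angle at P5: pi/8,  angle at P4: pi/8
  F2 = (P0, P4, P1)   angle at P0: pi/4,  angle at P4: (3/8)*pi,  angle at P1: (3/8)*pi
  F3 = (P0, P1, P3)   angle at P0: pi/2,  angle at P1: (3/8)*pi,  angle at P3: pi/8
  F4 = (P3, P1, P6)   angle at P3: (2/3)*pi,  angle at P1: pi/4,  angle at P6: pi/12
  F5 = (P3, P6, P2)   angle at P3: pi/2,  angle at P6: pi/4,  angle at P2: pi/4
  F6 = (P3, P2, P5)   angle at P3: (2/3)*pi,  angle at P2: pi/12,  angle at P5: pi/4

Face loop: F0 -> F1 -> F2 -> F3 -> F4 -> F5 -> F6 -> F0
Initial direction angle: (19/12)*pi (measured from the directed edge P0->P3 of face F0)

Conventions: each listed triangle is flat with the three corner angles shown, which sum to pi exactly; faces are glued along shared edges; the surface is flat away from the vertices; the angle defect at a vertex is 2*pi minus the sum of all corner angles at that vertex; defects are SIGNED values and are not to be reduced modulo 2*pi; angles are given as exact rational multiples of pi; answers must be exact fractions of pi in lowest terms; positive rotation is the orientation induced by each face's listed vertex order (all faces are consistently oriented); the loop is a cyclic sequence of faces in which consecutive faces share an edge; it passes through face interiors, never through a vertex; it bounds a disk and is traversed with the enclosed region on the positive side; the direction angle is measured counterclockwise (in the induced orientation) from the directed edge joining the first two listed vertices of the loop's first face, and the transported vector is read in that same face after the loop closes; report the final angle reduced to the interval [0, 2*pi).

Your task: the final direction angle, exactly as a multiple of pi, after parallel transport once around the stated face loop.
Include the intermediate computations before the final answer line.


enclosed vertex P0: corner angles sum to 2*pi, defect = 2*pi - 2*pi = 0
enclosed vertex P3: corner angles sum to (25/12)*pi, defect = 2*pi - (25/12)*pi = -pi/12
final direction = starting direction + enclosed defect total, reduced mod 2*pi (induced orientation)
final angle = (19/12)*pi - pi/12 = (3/2)*pi (mod 2*pi)

Answer: final direction angle = (3/2)*pi


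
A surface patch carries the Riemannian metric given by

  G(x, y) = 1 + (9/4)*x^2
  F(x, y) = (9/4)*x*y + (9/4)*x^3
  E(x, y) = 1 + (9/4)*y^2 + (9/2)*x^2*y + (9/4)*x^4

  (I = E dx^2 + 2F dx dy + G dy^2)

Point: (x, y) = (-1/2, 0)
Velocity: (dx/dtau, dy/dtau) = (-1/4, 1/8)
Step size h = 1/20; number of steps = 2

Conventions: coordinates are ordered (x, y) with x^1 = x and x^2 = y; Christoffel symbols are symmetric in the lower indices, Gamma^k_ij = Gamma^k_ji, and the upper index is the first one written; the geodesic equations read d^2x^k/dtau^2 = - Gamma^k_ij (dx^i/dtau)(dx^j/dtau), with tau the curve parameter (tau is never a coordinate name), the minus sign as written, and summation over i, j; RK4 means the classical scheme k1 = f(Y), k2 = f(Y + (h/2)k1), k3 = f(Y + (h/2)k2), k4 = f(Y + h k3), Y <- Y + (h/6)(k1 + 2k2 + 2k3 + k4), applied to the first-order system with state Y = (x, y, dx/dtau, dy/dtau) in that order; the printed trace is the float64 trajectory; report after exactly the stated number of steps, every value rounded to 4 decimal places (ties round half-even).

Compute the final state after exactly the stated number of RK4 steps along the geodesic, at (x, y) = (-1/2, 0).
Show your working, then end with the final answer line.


f(Y) = (dx/dtau, dy/dtau, -Gamma^x_ij Y'^i Y'^j, -Gamma^y_ij Y'^i Y'^j) with the Gammas evaluated at the stage position; h = 0.050000; intermediate values shown to 6 dp
step 0: x = -0.5000, y = 0.0000, dx/dtau = -0.2500, dy/dtau = 0.1250
step 1:
  k1: at (x, y) = (-0.500000, 0.000000), (dx/dtau, dy/dtau) = (-0.250000, 0.125000); Gamma_xxx = -0.330275, Gamma_xxy = 0.330275, Gamma_xyy = 0.000000, Gamma_yxx = 0.660550, Gamma_yxy = -0.660550, Gamma_yyy = 0.000000; k1 = (-0.250000, 0.125000, 0.041284, -0.082569)
  k2: at (x, y) = (-0.506250, 0.003125), (dx/dtau, dy/dtau) = (-0.248968, 0.122936); Gamma_xxx = -0.341988, Gamma_xxy = 0.337766, Gamma_xyy = 0.000000, Gamma_yxx = 0.667394, Gamma_yxy = -0.659155, Gamma_yyy = 0.000000; k2 = (-0.248968, 0.122936, 0.041874, -0.081718)
  k3: at (x, y) = (-0.506224, 0.003073), (dx/dtau, dy/dtau) = (-0.248953, 0.122957); Gamma_xxx = -0.341898, Gamma_xxy = 0.337694, Gamma_xyy = 0.000000, Gamma_yxx = 0.667384, Gamma_yxy = -0.659178, Gamma_yyy = 0.000000; k3 = (-0.248953, 0.122957, 0.041864, -0.081718)
  k4: at (x, y) = (-0.512448, 0.006148), (dx/dtau, dy/dtau) = (-0.247907, 0.120914); Gamma_xxx = -0.353459, Gamma_xxy = 0.344873, Gamma_xyy = 0.000000, Gamma_yxx = 0.673967, Gamma_yxy = -0.657596, Gamma_yyy = 0.000000; k4 = (-0.247907, 0.120914, 0.042398, -0.080844)
  Y <- Y + (h/6)(k1 + 2k2 + 2k3 + k4): x = -0.5124, y = 0.0061, dx/dtau = -0.2479, dy/dtau = 0.1209
step 2:
  k1: at (x, y) = (-0.512448, 0.006147), (dx/dtau, dy/dtau) = (-0.247907, 0.120914); Gamma_xxx = -0.353459, Gamma_xxy = 0.344873, Gamma_xyy = 0.000000, Gamma_yxx = 0.673968, Gamma_yxy = -0.657597, Gamma_yyy = 0.000000; k1 = (-0.247907, 0.120914, 0.042398, -0.080844)
  k2: at (x, y) = (-0.518646, 0.009170), (dx/dtau, dy/dtau) = (-0.246847, 0.118893); Gamma_xxx = -0.364861, Gamma_xxy = 0.351744, Gamma_xyy = 0.000000, Gamma_yxx = 0.680296, Gamma_yxy = -0.655839, Gamma_yyy = 0.000000; k2 = (-0.246847, 0.118893, 0.042879, -0.079948)
  k3: at (x, y) = (-0.518619, 0.009120), (dx/dtau, dy/dtau) = (-0.246835, 0.118916); Gamma_xxx = -0.364773, Gamma_xxy = 0.351677, Gamma_xyy = 0.000000, Gamma_yxx = 0.680287, Gamma_yxy = -0.655864, Gamma_yyy = 0.000000; k3 = (-0.246835, 0.118916, 0.042870, -0.079951)
  k4: at (x, y) = (-0.524790, 0.012093), (dx/dtau, dy/dtau) = (-0.245764, 0.116917); Gamma_xxx = -0.376013, Gamma_xxy = 0.358251, Gamma_xyy = 0.000000, Gamma_yxx = 0.686363, Gamma_yxy = -0.653941, Gamma_yyy = 0.000000; k4 = (-0.245764, 0.116917, 0.043299, -0.079037)
  Y <- Y + (h/6)(k1 + 2k2 + 2k3 + k4): x = -0.5248, y = 0.0121, dx/dtau = -0.2458, dy/dtau = 0.1169

Answer: x = -0.5248, y = 0.0121, dx/dtau = -0.2458, dy/dtau = 0.1169


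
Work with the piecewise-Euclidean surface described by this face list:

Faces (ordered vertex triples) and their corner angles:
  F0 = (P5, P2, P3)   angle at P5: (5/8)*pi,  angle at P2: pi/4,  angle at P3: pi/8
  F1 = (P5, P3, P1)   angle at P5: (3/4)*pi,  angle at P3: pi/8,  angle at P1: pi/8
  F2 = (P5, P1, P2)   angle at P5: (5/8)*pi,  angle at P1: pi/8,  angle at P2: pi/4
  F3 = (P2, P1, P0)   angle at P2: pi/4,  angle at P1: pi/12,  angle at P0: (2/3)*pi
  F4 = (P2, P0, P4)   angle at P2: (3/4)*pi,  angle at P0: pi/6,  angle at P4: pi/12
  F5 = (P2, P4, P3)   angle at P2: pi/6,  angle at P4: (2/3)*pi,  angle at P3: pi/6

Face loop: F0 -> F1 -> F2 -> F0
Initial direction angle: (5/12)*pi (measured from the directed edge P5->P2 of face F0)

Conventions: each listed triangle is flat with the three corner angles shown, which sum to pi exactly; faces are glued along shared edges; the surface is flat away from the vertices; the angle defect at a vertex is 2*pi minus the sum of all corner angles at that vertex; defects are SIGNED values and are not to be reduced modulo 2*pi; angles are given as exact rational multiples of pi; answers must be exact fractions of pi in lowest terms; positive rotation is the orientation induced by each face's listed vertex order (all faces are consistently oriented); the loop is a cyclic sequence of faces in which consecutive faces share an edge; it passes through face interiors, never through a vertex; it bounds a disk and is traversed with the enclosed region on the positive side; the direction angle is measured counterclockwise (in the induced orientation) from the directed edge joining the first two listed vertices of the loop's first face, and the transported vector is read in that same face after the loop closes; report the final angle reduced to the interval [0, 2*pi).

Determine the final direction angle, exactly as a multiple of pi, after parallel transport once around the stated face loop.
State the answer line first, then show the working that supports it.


Answer: final direction angle = (5/12)*pi

enclosed vertex P5: corner angles sum to 2*pi, defect = 2*pi - 2*pi = 0
adding the enclosed defects to the starting angle (mod 2*pi, induced orientation) gives the holonomy
final angle = (5/12)*pi + 0 = (5/12)*pi (mod 2*pi)


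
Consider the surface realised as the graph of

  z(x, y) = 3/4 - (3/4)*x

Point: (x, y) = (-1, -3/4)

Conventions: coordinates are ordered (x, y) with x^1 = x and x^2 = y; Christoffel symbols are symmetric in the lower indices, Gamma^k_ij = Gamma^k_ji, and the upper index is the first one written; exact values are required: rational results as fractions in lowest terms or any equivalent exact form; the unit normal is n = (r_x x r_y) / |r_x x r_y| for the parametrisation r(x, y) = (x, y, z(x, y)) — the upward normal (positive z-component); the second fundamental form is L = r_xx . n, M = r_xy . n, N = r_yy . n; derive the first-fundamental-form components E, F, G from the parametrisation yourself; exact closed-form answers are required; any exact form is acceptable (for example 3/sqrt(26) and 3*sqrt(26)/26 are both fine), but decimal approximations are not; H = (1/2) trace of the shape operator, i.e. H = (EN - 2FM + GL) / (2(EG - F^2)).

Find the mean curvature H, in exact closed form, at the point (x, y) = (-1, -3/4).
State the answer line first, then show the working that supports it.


Answer: H = 0

z_x = -3/4, z_y = 0, z_xx = 0, z_xy = 0, z_yy = 0
E = 25/16, F = 0, G = 1; answer radicand W^2 = 25/16
unnormalised second-form numerators: l = 0, m = 0, n = 0; L = l/sqrt(25/16), and similarly M = m/sqrt(W^2), N = n/sqrt(W^2)
H = (E*n - 2*F*m + G*l) / (2*(EG - F^2)*sqrt(W^2)); E*n - 2*F*m + G*l = 0, EG - F^2 = 25/16, so H = (0)/sqrt(25/16)


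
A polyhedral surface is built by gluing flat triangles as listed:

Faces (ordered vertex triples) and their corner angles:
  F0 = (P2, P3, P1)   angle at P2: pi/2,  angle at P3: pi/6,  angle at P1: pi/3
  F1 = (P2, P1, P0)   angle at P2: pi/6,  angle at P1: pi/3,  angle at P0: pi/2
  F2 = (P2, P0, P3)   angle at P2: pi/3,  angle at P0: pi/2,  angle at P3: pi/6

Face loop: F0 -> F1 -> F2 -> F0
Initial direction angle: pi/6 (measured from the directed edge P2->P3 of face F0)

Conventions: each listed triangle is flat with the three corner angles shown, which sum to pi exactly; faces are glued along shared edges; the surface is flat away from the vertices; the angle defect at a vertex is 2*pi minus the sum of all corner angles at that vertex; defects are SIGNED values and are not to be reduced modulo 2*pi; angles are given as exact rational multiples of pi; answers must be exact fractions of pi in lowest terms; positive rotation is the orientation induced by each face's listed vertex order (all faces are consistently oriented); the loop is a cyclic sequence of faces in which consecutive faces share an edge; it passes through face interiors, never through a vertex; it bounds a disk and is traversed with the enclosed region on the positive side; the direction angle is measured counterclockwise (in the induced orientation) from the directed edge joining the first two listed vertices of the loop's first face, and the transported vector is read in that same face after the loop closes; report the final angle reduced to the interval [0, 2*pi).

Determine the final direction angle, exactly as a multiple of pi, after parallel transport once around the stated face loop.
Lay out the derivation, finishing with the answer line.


enclosed vertex P2: corner angles sum to pi, defect = 2*pi - pi = pi
the rotation equals the total enclosed defect, so the final angle is initial + defects (mod 2*pi)
final angle = pi/6 + pi = (7/6)*pi (mod 2*pi)

Answer: final direction angle = (7/6)*pi


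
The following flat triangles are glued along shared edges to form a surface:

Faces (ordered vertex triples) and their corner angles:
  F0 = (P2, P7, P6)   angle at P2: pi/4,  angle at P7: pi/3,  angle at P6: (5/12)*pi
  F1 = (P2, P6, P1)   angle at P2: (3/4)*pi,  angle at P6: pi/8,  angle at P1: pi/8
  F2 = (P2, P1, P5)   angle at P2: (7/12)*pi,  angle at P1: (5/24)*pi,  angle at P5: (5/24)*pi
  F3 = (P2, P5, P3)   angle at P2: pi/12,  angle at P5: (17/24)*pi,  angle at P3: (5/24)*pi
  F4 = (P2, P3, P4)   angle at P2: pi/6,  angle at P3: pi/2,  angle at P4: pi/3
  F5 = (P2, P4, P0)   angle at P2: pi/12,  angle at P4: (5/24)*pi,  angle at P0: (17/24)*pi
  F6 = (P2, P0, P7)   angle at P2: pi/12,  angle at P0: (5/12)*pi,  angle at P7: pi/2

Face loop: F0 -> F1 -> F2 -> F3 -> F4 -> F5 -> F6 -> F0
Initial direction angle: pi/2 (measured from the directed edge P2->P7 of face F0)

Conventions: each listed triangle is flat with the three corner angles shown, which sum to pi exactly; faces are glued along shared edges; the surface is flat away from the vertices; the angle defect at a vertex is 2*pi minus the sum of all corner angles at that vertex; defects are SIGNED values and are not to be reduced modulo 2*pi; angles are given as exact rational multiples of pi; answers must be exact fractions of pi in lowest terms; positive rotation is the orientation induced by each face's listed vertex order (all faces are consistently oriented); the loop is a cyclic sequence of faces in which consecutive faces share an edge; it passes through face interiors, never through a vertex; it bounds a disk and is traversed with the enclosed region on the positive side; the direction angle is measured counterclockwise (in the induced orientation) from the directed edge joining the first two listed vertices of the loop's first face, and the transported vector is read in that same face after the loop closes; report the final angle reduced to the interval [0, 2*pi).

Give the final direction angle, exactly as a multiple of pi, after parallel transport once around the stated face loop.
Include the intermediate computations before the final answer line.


enclosed vertex P2: corner angles sum to 2*pi, defect = 2*pi - 2*pi = 0
final direction = starting direction + enclosed defect total, reduced mod 2*pi (induced orientation)
final angle = pi/2 + 0 = pi/2 (mod 2*pi)

Answer: final direction angle = pi/2


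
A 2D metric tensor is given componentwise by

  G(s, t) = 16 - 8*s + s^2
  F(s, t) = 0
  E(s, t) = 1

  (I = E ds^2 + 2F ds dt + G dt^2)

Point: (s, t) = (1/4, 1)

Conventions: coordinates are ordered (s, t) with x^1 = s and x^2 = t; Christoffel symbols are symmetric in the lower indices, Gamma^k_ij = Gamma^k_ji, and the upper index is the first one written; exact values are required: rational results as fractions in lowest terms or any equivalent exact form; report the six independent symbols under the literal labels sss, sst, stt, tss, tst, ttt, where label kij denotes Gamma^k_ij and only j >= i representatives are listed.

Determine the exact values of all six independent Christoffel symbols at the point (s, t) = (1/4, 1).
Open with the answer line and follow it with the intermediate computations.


Answer: Gamma_sss = 0, Gamma_sst = 0, Gamma_stt = 15/4, Gamma_tss = 0, Gamma_tst = -4/15, Gamma_ttt = 0

E = 1, F = 0, G = 225/16 at the point
E_s = 0, E_t = 0, F_s = 0, F_t = 0, G_s = -15/2, G_t = 0
EG - F^2 = 225/16;  g^inv = (16/225) * [[225/16, 0], [0, 1]]
first-kind symbols [ij,l] = (1/2)(d_i g_jl + d_j g_il - d_l g_ij): [ss,s] = E_s/2 = 0, [ss,t] = F_s - E_t/2 = 0, [st,s] = E_t/2 = 0, [st,t] = G_s/2 = -15/4, [tt,s] = F_t - G_s/2 = 15/4, [tt,t] = G_t/2 = 0
Gamma^s_ij = (G*[ij,s] - F*[ij,t])/(EG - F^2), Gamma^t_ij = (E*[ij,t] - F*[ij,s])/(EG - F^2)


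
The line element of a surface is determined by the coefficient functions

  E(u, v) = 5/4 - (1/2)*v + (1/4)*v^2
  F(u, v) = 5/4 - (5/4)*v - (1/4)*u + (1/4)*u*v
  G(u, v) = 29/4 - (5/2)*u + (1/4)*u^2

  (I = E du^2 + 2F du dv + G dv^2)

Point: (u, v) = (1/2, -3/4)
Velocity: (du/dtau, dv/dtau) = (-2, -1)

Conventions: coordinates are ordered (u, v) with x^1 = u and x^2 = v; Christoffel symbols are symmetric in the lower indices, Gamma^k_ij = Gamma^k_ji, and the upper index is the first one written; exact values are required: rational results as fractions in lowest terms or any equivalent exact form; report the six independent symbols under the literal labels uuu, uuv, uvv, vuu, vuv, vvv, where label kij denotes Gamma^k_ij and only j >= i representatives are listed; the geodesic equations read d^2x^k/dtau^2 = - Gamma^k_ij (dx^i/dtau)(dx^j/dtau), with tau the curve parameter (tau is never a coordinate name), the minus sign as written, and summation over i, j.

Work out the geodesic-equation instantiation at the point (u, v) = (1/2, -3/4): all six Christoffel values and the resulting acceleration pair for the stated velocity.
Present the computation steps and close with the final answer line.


E = 113/64, F = 63/32, G = 97/16 at the point
E_u = 0, E_v = -7/8, F_u = -7/16, F_v = -9/8, G_u = -9/4, G_v = 0
EG - F^2 = 437/64;  g^inv = (64/437) * [[97/16, -63/32], [-63/32, 113/64]]
first-kind symbols [ij,l] = (1/2)(d_i g_jl + d_j g_il - d_l g_ij): [uu,u] = E_u/2 = 0, [uu,v] = F_u - E_v/2 = 0, [uv,u] = E_v/2 = -7/16, [uv,v] = G_u/2 = -9/8, [vv,u] = F_v - G_u/2 = 0, [vv,v] = G_v/2 = 0
Gamma^u_ij = (G*[ij,u] - F*[ij,v])/(EG - F^2), Gamma^v_ij = (E*[ij,v] - F*[ij,u])/(EG - F^2)
Gamma_uuu = 0, Gamma_uuv = -28/437, Gamma_uvv = 0, Gamma_vuu = 0, Gamma_vuv = -72/437, Gamma_vvv = 0
d^2u/dtau^2 = -(Gamma_uuu*(-2)^2 + 2*Gamma_uuv*(-2)*(-1) + Gamma_uvv*(-1)^2) = 112/437
d^2v/dtau^2 = -(Gamma_vuu*(-2)^2 + 2*Gamma_vuv*(-2)*(-1) + Gamma_vvv*(-1)^2) = 288/437

Answer: Gamma_uuu = 0, Gamma_uuv = -28/437, Gamma_uvv = 0, Gamma_vuu = 0, Gamma_vuv = -72/437, Gamma_vvv = 0; accelerations (d^2u/dtau^2, d^2v/dtau^2) = (112/437, 288/437)
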